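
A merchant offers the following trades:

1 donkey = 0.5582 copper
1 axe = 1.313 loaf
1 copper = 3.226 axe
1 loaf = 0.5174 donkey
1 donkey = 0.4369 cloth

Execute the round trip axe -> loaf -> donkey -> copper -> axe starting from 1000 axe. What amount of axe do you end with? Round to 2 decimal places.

1223.33

1000 axe × 1.313 = 1313 loaf
1313 loaf × 0.5174 = 679.3462 donkey
679.3462 donkey × 0.5582 = 379.21104884 copper
379.21104884 copper × 3.226 = 1223.33484355784 axe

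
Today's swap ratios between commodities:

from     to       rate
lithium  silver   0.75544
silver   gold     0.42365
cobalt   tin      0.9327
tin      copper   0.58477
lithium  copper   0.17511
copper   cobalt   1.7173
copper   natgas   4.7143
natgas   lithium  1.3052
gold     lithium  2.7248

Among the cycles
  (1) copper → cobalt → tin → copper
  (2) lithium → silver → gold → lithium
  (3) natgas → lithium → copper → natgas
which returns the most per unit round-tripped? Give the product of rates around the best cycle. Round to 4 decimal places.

1.0775

(1) 1.7173 × 0.9327 × 0.58477 = 0.93664
(2) 0.75544 × 0.42365 × 2.7248 = 0.87205
(3) 1.3052 × 0.17511 × 4.7143 = 1.07747
Highest is cycle (3) at 1.0775 (>1, arbitrage).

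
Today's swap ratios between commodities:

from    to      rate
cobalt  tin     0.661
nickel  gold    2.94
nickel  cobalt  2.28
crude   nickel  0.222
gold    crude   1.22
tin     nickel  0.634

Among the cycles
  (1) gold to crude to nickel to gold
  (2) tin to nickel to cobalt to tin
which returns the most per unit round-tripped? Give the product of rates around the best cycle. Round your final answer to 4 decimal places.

(1) 1.22 × 0.222 × 2.94 = 0.79627
(2) 0.634 × 2.28 × 0.661 = 0.95549
Highest is cycle (2) at 0.9555 (≤1, no arbitrage).

0.9555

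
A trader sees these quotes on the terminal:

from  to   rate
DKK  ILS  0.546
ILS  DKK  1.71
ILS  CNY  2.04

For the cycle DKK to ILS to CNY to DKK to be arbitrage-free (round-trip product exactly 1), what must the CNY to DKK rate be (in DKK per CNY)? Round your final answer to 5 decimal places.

Known legs of the cycle: 0.546 × 2.04 = 1.11384
For no arbitrage the full-cycle product must be 1, so the missing rate is 1 / 1.11384 ≈ 0.8977950.

0.89780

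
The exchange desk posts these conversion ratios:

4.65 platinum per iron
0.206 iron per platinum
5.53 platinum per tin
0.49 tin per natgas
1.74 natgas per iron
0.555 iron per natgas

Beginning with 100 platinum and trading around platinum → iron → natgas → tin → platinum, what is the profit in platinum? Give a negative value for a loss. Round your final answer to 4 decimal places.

-2.8735

100 platinum × 0.206 = 20.6 iron
20.6 iron × 1.74 = 35.844 natgas
35.844 natgas × 0.49 = 17.56356 tin
17.56356 tin × 5.53 = 97.1264868 platinum
Net change: 97.1264868 − 100 = -2.8735132 platinum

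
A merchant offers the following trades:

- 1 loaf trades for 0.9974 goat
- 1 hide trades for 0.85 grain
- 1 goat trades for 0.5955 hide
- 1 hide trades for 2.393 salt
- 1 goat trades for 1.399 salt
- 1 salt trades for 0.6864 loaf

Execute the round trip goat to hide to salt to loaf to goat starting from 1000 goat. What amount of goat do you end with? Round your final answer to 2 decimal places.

975.60

1000 goat × 0.5955 = 595.5 hide
595.5 hide × 2.393 = 1425.0315 salt
1425.0315 salt × 0.6864 = 978.1416216 loaf
978.1416216 loaf × 0.9974 = 975.59845338384 goat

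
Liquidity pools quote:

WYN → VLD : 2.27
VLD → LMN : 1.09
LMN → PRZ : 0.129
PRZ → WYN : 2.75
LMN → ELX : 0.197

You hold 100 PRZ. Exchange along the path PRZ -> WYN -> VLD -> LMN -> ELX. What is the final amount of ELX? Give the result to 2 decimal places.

134.05

100 PRZ × 2.75 = 275 WYN
275 WYN × 2.27 = 624.25 VLD
624.25 VLD × 1.09 = 680.4325 LMN
680.4325 LMN × 0.197 = 134.0452025 ELX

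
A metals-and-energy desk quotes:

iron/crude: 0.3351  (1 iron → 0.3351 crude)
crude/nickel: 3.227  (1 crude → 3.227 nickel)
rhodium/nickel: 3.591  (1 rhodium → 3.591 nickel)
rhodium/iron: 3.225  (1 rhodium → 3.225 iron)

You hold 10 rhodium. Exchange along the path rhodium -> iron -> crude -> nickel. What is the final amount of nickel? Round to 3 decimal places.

10 rhodium × 3.225 = 32.25 iron
32.25 iron × 0.3351 = 10.806975 crude
10.806975 crude × 3.227 = 34.874108325 nickel

34.874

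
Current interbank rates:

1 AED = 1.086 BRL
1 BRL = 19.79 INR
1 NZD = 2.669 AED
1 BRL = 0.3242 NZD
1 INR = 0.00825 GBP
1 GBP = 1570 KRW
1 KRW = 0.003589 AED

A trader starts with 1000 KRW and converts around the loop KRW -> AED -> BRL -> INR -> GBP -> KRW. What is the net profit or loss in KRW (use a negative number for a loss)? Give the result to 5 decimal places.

-0.91445

1000 KRW × 0.003589 = 3.589 AED
3.589 AED × 1.086 = 3.897654 BRL
3.897654 BRL × 19.79 = 77.13457266 INR
77.13457266 INR × 0.00825 = 0.636360224445 GBP
0.636360224445 GBP × 1570 = 999.08555237865 KRW
Net change: 999.08555237865 − 1000 = -0.91444762135 KRW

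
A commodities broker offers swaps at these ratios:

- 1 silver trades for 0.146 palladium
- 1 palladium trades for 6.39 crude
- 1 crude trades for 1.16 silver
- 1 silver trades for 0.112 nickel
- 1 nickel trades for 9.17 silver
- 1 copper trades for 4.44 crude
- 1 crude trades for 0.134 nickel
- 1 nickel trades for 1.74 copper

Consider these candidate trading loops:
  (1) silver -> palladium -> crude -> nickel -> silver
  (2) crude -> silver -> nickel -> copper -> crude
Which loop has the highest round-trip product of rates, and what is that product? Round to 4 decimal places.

(1) 0.146 × 6.39 × 0.134 × 9.17 = 1.14638
(2) 1.16 × 0.112 × 1.74 × 4.44 = 1.00371
Highest is cycle (1) at 1.1464 (>1, arbitrage).

1.1464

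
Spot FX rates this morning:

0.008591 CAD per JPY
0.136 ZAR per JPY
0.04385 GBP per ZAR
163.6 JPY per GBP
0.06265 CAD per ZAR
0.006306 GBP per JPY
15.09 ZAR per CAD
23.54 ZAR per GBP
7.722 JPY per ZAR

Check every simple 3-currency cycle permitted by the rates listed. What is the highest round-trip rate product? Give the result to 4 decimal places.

1.1463

GBP→ZAR→JPY→GBP: 23.54 × 7.722 × 0.006306 = 1.14628
CAD→ZAR→JPY→CAD: 15.09 × 7.722 × 0.008591 = 1.00107
GBP→JPY→ZAR→GBP: 163.6 × 0.136 × 0.04385 = 0.97564
Maximum is GBP→ZAR→JPY→GBP at 1.1463; arbitrage exists.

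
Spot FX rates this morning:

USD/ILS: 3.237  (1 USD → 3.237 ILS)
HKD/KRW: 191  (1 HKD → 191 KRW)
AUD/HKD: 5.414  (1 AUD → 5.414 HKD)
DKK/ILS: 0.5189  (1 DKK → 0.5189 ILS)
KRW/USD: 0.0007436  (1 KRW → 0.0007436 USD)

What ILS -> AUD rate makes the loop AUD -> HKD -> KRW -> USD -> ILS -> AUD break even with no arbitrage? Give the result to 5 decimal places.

0.40176

Known legs of the cycle: 5.414 × 191 × 0.0007436 × 3.237 = 2.4890504492568
For no arbitrage the full-cycle product must be 1, so the missing rate is 1 / 2.4890504492568 ≈ 0.4017596.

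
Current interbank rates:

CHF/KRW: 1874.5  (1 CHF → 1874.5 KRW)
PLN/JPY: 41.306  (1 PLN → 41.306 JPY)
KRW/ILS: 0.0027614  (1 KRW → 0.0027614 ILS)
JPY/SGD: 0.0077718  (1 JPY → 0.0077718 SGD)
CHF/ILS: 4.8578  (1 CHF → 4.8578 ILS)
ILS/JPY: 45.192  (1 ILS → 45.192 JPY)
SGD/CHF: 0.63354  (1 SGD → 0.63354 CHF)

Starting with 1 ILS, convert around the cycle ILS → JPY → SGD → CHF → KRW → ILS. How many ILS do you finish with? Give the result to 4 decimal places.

1.1518

1 ILS × 45.192 = 45.192 JPY
45.192 JPY × 0.0077718 = 0.3512231856 SGD
0.3512231856 SGD × 0.63354 = 0.222513937005024 CHF
0.222513937005024 CHF × 1874.5 = 417.102374915917488 KRW
417.102374915917488 KRW × 0.0027614 = 1.1517864980928145513632 ILS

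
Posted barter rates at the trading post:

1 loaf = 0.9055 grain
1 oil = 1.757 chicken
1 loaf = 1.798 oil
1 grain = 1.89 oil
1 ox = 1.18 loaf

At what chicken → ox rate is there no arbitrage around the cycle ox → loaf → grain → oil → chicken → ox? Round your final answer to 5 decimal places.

0.28184

Known legs of the cycle: 1.18 × 0.9055 × 1.89 × 1.757 = 3.5481667977
For no arbitrage the full-cycle product must be 1, so the missing rate is 1 / 3.5481667977 ≈ 0.2818357.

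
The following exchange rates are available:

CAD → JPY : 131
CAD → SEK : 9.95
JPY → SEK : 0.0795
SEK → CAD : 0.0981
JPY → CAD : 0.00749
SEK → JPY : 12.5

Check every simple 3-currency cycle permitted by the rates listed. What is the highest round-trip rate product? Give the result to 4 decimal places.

1.0217

SEK→CAD→JPY→SEK: 0.0981 × 131 × 0.0795 = 1.02166
SEK→JPY→CAD→SEK: 12.5 × 0.00749 × 9.95 = 0.93157
Maximum is SEK→CAD→JPY→SEK at 1.0217; arbitrage exists.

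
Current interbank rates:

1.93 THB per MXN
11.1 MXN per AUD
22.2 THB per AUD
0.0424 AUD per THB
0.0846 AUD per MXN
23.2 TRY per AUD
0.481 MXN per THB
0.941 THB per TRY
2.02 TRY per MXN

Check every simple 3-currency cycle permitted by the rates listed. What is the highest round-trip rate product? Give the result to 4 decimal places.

THB→AUD→TRY→THB: 0.0424 × 23.2 × 0.941 = 0.92564
MXN→TRY→THB→MXN: 2.02 × 0.941 × 0.481 = 0.91429
MXN→THB→AUD→MXN: 1.93 × 0.0424 × 11.1 = 0.90834
MXN→AUD→THB→MXN: 0.0846 × 22.2 × 0.481 = 0.90338
Maximum is THB→AUD→TRY→THB at 0.9256; no arbitrage — every cycle loses value.

0.9256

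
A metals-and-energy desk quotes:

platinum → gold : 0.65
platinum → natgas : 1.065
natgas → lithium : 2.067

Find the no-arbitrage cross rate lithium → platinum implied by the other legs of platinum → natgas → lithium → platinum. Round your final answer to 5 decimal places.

0.45427

Known legs of the cycle: 1.065 × 2.067 = 2.201355
For no arbitrage the full-cycle product must be 1, so the missing rate is 1 / 2.201355 ≈ 0.4542657.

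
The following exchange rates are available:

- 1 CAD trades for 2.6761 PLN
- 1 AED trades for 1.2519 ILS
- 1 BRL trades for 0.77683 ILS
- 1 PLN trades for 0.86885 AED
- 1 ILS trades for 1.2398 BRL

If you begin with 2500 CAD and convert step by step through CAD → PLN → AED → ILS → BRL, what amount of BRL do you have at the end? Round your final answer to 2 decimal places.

9022.12

2500 CAD × 2.6761 = 6690.25 PLN
6690.25 PLN × 0.86885 = 5812.8237125 AED
5812.8237125 AED × 1.2519 = 7277.07400567875 ILS
7277.07400567875 ILS × 1.2398 = 9022.11635224051425 BRL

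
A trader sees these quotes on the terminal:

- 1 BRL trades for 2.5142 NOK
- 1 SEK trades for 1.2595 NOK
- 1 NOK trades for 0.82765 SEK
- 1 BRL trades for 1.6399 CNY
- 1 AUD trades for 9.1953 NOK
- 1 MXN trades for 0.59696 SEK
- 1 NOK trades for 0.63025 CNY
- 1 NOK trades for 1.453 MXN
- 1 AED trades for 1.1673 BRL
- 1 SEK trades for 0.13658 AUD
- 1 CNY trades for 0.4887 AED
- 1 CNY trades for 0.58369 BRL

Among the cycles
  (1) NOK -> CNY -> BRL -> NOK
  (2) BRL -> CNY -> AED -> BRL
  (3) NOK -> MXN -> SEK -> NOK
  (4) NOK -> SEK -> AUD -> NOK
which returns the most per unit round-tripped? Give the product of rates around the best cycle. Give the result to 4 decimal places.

(1) 0.63025 × 0.58369 × 2.5142 = 0.92490
(2) 1.6399 × 0.4887 × 1.1673 = 0.93550
(3) 1.453 × 0.59696 × 1.2595 = 1.09247
(4) 0.82765 × 0.13658 × 9.1953 = 1.03944
Highest is cycle (3) at 1.0925 (>1, arbitrage).

1.0925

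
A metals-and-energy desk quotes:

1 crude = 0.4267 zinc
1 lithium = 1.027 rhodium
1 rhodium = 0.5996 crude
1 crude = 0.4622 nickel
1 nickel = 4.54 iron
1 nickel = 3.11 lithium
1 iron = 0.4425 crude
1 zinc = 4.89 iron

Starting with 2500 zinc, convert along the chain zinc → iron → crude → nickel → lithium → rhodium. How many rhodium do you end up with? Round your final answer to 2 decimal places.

7985.88

2500 zinc × 4.89 = 12225 iron
12225 iron × 0.4425 = 5409.5625 crude
5409.5625 crude × 0.4622 = 2500.2997875 nickel
2500.2997875 nickel × 3.11 = 7775.932339125 lithium
7775.932339125 lithium × 1.027 = 7985.882512281375 rhodium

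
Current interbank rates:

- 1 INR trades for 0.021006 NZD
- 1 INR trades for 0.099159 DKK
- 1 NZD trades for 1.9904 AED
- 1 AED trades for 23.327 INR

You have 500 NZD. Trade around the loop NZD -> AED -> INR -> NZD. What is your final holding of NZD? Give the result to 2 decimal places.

487.65

500 NZD × 1.9904 = 995.2 AED
995.2 AED × 23.327 = 23215.0304 INR
23215.0304 INR × 0.021006 = 487.6549285824 NZD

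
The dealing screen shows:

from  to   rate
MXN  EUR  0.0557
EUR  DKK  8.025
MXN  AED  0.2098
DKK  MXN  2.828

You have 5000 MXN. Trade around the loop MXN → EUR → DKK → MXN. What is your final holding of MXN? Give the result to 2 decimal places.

5000 MXN × 0.0557 = 278.5 EUR
278.5 EUR × 8.025 = 2234.9625 DKK
2234.9625 DKK × 2.828 = 6320.47395 MXN

6320.47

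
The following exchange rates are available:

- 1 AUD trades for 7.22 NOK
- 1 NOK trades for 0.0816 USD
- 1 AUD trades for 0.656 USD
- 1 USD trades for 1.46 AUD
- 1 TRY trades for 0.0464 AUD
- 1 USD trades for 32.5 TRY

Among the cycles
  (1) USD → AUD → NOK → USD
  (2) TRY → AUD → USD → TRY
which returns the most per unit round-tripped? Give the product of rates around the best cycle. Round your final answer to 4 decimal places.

(1) 1.46 × 7.22 × 0.0816 = 0.86016
(2) 0.0464 × 0.656 × 32.5 = 0.98925
Highest is cycle (2) at 0.9892 (≤1, no arbitrage).

0.9892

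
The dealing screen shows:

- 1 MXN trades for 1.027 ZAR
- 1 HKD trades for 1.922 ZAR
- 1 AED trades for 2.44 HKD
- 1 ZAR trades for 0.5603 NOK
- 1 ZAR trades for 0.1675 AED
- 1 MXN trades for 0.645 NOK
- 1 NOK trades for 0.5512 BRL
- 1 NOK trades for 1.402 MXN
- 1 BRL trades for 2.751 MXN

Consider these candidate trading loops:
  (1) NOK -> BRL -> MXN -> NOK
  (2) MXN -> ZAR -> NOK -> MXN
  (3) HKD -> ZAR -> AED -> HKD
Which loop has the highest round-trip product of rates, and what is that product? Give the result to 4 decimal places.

0.9780

(1) 0.5512 × 2.751 × 0.645 = 0.97805
(2) 1.027 × 0.5603 × 1.402 = 0.80675
(3) 1.922 × 0.1675 × 2.44 = 0.78552
Highest is cycle (1) at 0.9780 (≤1, no arbitrage).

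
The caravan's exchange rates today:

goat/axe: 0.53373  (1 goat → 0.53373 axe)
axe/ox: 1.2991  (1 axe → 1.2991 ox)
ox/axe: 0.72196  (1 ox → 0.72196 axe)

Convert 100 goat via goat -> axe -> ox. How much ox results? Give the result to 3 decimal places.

69.337

100 goat × 0.53373 = 53.373 axe
53.373 axe × 1.2991 = 69.3368643 ox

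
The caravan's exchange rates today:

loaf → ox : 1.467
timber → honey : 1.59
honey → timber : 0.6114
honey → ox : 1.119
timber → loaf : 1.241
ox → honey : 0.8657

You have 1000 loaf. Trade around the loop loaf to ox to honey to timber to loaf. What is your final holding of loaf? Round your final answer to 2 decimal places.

1000 loaf × 1.467 = 1467 ox
1467 ox × 0.8657 = 1269.9819 honey
1269.9819 honey × 0.6114 = 776.46693366 timber
776.46693366 timber × 1.241 = 963.59546467206 loaf

963.60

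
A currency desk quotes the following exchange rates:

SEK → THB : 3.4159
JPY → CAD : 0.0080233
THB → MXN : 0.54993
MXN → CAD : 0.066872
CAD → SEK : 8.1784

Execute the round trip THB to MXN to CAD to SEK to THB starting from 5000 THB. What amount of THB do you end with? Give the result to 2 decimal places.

5136.83

5000 THB × 0.54993 = 2749.65 MXN
2749.65 MXN × 0.066872 = 183.8745948 CAD
183.8745948 CAD × 8.1784 = 1503.79998611232 SEK
1503.79998611232 SEK × 3.4159 = 5136.830372561073888 THB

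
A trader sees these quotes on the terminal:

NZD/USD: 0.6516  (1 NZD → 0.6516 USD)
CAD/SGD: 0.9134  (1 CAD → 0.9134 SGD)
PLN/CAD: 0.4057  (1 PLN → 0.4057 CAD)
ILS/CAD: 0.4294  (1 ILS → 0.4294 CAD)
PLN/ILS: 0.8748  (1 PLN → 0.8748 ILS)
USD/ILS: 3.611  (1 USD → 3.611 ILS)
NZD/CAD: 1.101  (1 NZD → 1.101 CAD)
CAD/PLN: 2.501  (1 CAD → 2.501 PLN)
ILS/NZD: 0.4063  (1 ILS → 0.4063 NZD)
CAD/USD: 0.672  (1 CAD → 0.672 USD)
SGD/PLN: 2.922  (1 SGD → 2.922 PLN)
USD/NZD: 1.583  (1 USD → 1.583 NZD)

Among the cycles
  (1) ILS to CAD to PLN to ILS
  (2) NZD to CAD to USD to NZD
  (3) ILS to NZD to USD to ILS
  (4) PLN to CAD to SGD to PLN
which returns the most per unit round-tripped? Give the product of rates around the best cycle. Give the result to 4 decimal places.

1.1712

(1) 0.4294 × 2.501 × 0.8748 = 0.93947
(2) 1.101 × 0.672 × 1.583 = 1.17122
(3) 0.4063 × 0.6516 × 3.611 = 0.95599
(4) 0.4057 × 0.9134 × 2.922 = 1.08279
Highest is cycle (2) at 1.1712 (>1, arbitrage).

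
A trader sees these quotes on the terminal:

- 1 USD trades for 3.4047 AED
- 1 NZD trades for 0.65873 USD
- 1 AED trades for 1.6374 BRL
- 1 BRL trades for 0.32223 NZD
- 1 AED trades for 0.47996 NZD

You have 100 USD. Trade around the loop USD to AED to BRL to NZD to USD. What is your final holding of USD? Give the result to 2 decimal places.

118.33

100 USD × 3.4047 = 340.47 AED
340.47 AED × 1.6374 = 557.485578 BRL
557.485578 BRL × 0.32223 = 179.63857779894 NZD
179.63857779894 NZD × 0.65873 = 118.3333203534957462 USD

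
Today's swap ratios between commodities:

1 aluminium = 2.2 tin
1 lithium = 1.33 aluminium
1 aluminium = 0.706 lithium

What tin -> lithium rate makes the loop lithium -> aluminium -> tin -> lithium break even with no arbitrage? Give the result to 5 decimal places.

Known legs of the cycle: 1.33 × 2.2 = 2.926
For no arbitrage the full-cycle product must be 1, so the missing rate is 1 / 2.926 ≈ 0.3417635.

0.34176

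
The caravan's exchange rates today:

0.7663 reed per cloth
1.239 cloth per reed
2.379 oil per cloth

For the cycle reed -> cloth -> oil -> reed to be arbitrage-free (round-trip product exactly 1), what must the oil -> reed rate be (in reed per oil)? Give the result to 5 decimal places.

0.33926

Known legs of the cycle: 1.239 × 2.379 = 2.947581
For no arbitrage the full-cycle product must be 1, so the missing rate is 1 / 2.947581 ≈ 0.3392612.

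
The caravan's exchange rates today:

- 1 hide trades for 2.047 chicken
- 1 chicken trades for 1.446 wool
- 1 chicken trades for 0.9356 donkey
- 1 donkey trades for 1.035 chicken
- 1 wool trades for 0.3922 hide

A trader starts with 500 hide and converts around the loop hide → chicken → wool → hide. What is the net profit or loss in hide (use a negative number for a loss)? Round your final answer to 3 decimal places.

500 hide × 2.047 = 1023.5 chicken
1023.5 chicken × 1.446 = 1479.981 wool
1479.981 wool × 0.3922 = 580.4485482 hide
Net change: 580.4485482 − 500 = 80.4485482 hide

80.449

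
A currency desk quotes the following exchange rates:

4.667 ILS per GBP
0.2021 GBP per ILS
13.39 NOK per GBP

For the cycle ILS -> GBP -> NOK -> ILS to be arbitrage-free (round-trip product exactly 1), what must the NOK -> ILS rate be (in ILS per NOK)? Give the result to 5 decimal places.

0.36953

Known legs of the cycle: 0.2021 × 13.39 = 2.706119
For no arbitrage the full-cycle product must be 1, so the missing rate is 1 / 2.706119 ≈ 0.3695329.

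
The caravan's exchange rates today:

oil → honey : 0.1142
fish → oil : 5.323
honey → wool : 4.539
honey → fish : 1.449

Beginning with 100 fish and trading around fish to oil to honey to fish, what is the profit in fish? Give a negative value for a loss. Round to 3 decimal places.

100 fish × 5.323 = 532.3 oil
532.3 oil × 0.1142 = 60.78866 honey
60.78866 honey × 1.449 = 88.08276834 fish
Net change: 88.08276834 − 100 = -11.91723166 fish

-11.917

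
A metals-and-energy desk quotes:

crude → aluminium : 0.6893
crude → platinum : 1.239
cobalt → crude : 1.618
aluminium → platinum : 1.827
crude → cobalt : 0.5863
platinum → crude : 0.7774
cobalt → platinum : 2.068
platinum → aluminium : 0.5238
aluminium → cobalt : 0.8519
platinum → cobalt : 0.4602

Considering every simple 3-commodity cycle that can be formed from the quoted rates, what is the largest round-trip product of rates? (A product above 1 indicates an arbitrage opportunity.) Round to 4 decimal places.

aluminium→platinum→crude→aluminium: 1.827 × 0.7774 × 0.6893 = 0.97902
aluminium→cobalt→crude→aluminium: 0.8519 × 1.618 × 0.6893 = 0.95011
cobalt→platinum→crude→cobalt: 2.068 × 0.7774 × 0.5863 = 0.94257
aluminium→cobalt→platinum→aluminium: 0.8519 × 2.068 × 0.5238 = 0.92279
cobalt→crude→platinum→cobalt: 1.618 × 1.239 × 0.4602 = 0.92256
Maximum is aluminium→platinum→crude→aluminium at 0.9790; no arbitrage — every cycle loses value.

0.9790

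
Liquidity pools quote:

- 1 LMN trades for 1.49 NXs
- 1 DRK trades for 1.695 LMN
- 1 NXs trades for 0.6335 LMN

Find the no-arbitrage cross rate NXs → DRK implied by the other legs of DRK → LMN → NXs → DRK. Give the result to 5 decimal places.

Known legs of the cycle: 1.695 × 1.49 = 2.52555
For no arbitrage the full-cycle product must be 1, so the missing rate is 1 / 2.52555 ≈ 0.3959534.

0.39595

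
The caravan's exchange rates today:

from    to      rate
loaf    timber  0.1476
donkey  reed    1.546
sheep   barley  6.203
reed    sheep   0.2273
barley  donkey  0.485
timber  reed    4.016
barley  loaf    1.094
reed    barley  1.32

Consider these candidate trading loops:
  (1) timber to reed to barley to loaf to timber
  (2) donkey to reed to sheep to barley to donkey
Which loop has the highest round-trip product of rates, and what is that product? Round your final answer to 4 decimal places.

1.0572

(1) 4.016 × 1.32 × 1.094 × 0.1476 = 0.85600
(2) 1.546 × 0.2273 × 6.203 × 0.485 = 1.05719
Highest is cycle (2) at 1.0572 (>1, arbitrage).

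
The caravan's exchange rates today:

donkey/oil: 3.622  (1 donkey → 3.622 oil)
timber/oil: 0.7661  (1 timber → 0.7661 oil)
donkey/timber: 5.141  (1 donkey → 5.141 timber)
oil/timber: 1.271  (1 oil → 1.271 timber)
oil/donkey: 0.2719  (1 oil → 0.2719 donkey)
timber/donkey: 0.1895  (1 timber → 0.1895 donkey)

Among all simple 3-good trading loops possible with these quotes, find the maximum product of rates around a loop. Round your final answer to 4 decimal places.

oil→donkey→timber→oil: 0.2719 × 5.141 × 0.7661 = 1.07088
oil→timber→donkey→oil: 1.271 × 0.1895 × 3.622 = 0.87237
Maximum is oil→donkey→timber→oil at 1.0709; arbitrage exists.

1.0709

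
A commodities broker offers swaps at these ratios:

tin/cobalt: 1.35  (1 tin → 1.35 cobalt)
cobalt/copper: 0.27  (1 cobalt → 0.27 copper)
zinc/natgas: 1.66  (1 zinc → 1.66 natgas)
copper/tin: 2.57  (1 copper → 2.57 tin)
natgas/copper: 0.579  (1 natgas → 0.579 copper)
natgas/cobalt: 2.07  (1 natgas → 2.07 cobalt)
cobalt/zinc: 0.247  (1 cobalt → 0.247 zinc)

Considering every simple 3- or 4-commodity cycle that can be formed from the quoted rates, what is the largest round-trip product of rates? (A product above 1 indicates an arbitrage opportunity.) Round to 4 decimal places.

cobalt→copper→tin→cobalt: 0.27 × 2.57 × 1.35 = 0.93677
cobalt→zinc→natgas→cobalt: 0.247 × 1.66 × 2.07 = 0.84874
Maximum is cobalt→copper→tin→cobalt at 0.9368; no arbitrage — every cycle loses value.

0.9368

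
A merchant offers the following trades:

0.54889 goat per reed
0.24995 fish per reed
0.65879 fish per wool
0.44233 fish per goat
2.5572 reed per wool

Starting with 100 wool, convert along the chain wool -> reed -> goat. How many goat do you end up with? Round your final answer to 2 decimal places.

140.36

100 wool × 2.5572 = 255.72 reed
255.72 reed × 0.54889 = 140.3621508 goat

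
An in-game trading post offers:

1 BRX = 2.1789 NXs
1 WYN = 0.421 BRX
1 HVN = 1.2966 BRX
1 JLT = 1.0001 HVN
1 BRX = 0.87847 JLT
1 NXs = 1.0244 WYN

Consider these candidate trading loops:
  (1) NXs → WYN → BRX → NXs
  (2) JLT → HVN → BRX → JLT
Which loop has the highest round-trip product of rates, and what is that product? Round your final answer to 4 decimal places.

(1) 1.0244 × 0.421 × 2.1789 = 0.93970
(2) 1.0001 × 1.2966 × 0.87847 = 1.13914
Highest is cycle (2) at 1.1391 (>1, arbitrage).

1.1391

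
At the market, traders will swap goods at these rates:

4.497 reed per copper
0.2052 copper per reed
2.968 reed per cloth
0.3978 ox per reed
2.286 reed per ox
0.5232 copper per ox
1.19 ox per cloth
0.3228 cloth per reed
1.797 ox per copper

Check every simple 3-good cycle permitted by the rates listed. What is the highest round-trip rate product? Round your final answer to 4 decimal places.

ox→copper→reed→ox: 0.5232 × 4.497 × 0.3978 = 0.93596
ox→reed→cloth→ox: 2.286 × 0.3228 × 1.19 = 0.87813
ox→reed→copper→ox: 2.286 × 0.2052 × 1.797 = 0.84295
Maximum is ox→copper→reed→ox at 0.9360; no arbitrage — every cycle loses value.

0.9360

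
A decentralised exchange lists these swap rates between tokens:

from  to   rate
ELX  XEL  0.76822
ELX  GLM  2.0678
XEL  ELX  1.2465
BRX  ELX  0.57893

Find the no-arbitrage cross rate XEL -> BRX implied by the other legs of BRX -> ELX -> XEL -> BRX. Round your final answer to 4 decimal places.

Known legs of the cycle: 0.57893 × 0.76822 = 0.4447456046
For no arbitrage the full-cycle product must be 1, so the missing rate is 1 / 0.4447456046 ≈ 2.248476.

2.2485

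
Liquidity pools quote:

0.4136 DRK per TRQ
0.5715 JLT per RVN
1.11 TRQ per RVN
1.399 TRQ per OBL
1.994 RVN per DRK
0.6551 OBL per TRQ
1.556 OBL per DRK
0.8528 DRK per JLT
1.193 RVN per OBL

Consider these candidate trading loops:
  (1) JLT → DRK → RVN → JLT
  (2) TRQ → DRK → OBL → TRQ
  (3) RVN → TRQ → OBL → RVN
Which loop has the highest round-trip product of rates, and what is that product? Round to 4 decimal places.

(1) 0.8528 × 1.994 × 0.5715 = 0.97183
(2) 0.4136 × 1.556 × 1.399 = 0.90034
(3) 1.11 × 0.6551 × 1.193 = 0.86750
Highest is cycle (1) at 0.9718 (≤1, no arbitrage).

0.9718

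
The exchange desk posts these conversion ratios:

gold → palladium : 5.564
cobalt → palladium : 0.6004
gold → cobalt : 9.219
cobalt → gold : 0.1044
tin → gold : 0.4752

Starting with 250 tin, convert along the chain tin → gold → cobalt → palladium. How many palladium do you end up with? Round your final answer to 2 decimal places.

250 tin × 0.4752 = 118.8 gold
118.8 gold × 9.219 = 1095.2172 cobalt
1095.2172 cobalt × 0.6004 = 657.56840688 palladium

657.57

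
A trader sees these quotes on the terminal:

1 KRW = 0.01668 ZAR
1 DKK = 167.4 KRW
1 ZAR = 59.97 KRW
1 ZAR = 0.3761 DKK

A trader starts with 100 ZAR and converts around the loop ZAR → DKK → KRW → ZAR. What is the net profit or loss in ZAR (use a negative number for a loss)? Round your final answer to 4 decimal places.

100 ZAR × 0.3761 = 37.61 DKK
37.61 DKK × 167.4 = 6295.914 KRW
6295.914 KRW × 0.01668 = 105.01584552 ZAR
Net change: 105.01584552 − 100 = 5.01584552 ZAR

5.0158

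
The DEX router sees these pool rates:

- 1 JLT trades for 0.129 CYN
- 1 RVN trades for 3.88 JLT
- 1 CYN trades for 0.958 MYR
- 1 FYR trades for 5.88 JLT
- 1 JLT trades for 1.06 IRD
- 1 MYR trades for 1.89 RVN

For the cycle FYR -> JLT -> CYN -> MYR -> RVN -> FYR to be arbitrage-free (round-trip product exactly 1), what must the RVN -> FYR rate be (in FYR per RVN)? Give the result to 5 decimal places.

0.72812

Known legs of the cycle: 5.88 × 0.129 × 0.958 × 1.89 = 1.3733914824
For no arbitrage the full-cycle product must be 1, so the missing rate is 1 / 1.3733914824 ≈ 0.7281245.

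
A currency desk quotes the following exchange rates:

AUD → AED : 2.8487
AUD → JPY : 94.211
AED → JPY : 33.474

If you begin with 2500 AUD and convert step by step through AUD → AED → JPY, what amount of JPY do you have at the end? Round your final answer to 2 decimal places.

2500 AUD × 2.8487 = 7121.75 AED
7121.75 AED × 33.474 = 238393.4595 JPY

238393.46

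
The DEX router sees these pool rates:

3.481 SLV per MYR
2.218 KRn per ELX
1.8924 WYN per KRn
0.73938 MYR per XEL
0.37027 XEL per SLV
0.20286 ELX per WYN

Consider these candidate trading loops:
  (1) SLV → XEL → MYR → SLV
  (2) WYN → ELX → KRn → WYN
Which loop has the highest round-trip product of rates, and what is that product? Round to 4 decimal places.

0.9530

(1) 0.37027 × 0.73938 × 3.481 = 0.95299
(2) 0.20286 × 2.218 × 1.8924 = 0.85147
Highest is cycle (1) at 0.9530 (≤1, no arbitrage).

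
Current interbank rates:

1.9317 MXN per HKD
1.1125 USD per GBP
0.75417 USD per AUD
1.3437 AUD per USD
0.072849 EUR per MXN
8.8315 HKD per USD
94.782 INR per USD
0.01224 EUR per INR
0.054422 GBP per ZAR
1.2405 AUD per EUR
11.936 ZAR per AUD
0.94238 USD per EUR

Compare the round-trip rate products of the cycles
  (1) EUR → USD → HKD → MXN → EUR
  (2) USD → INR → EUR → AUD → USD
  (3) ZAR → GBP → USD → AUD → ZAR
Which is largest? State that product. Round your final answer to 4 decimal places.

(1) 0.94238 × 8.8315 × 1.9317 × 0.072849 = 1.17118
(2) 94.782 × 0.01224 × 1.2405 × 0.75417 = 1.08536
(3) 0.054422 × 1.1125 × 1.3437 × 11.936 = 0.97104
Highest is cycle (1) at 1.1712 (>1, arbitrage).

1.1712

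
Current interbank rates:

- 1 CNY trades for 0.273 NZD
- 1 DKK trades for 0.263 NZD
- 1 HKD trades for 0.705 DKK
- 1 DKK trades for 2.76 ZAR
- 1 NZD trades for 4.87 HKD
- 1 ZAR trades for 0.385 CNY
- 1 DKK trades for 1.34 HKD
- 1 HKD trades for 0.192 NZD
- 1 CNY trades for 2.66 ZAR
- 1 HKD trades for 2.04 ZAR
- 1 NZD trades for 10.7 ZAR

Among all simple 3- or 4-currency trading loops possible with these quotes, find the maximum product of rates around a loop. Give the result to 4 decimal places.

1.1246

NZD→ZAR→CNY→NZD: 10.7 × 0.385 × 0.273 = 1.12462
NZD→HKD→ZAR→CNY→NZD: 4.87 × 2.04 × 0.385 × 0.273 = 1.04420
NZD→HKD→DKK→NZD: 4.87 × 0.705 × 0.263 = 0.90297
Maximum is NZD→ZAR→CNY→NZD at 1.1246; arbitrage exists.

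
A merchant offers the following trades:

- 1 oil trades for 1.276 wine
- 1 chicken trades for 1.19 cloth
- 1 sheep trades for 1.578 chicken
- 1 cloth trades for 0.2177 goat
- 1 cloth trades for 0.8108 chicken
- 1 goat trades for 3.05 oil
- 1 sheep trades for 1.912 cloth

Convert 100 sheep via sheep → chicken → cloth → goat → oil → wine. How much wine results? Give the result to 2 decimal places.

100 sheep × 1.578 = 157.8 chicken
157.8 chicken × 1.19 = 187.782 cloth
187.782 cloth × 0.2177 = 40.8801414 goat
40.8801414 goat × 3.05 = 124.68443127 oil
124.68443127 oil × 1.276 = 159.09733430052 wine

159.10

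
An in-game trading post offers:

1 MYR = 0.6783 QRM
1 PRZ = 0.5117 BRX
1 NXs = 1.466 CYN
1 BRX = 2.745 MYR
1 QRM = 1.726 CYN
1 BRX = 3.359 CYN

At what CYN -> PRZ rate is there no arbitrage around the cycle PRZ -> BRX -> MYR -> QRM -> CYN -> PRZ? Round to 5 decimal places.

Known legs of the cycle: 0.5117 × 2.745 × 0.6783 × 1.726 = 1.6444488679857
For no arbitrage the full-cycle product must be 1, so the missing rate is 1 / 1.6444488679857 ≈ 0.6081065.

0.60811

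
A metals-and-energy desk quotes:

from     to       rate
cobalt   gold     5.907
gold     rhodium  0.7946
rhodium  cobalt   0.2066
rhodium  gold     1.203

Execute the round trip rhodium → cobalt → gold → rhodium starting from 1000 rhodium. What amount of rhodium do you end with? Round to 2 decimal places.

969.72

1000 rhodium × 0.2066 = 206.6 cobalt
206.6 cobalt × 5.907 = 1220.3862 gold
1220.3862 gold × 0.7946 = 969.71887452 rhodium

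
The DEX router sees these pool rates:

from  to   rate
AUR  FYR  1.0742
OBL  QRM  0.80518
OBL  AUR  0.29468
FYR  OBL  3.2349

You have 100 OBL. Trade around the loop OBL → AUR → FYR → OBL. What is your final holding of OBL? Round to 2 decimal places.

100 OBL × 0.29468 = 29.468 AUR
29.468 AUR × 1.0742 = 31.6545256 FYR
31.6545256 FYR × 3.2349 = 102.39922486344 OBL

102.40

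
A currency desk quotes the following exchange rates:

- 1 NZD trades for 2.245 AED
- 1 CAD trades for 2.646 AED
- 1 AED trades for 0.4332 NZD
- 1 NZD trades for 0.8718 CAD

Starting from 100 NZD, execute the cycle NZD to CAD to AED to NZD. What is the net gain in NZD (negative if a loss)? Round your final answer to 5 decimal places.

-0.07017

100 NZD × 0.8718 = 87.18 CAD
87.18 CAD × 2.646 = 230.67828 AED
230.67828 AED × 0.4332 = 99.929830896 NZD
Net change: 99.929830896 − 100 = -0.070169104 NZD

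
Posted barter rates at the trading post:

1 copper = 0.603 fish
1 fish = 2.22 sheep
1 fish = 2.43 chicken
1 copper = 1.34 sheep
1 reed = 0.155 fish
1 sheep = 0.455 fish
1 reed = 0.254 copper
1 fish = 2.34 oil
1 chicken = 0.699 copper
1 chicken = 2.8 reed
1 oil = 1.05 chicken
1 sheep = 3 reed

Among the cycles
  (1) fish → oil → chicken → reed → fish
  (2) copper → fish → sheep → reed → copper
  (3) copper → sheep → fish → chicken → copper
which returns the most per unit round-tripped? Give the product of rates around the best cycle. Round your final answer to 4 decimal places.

1.0663

(1) 2.34 × 1.05 × 2.8 × 0.155 = 1.06634
(2) 0.603 × 2.22 × 3 × 0.254 = 1.02006
(3) 1.34 × 0.455 × 2.43 × 0.699 = 1.03562
Highest is cycle (1) at 1.0663 (>1, arbitrage).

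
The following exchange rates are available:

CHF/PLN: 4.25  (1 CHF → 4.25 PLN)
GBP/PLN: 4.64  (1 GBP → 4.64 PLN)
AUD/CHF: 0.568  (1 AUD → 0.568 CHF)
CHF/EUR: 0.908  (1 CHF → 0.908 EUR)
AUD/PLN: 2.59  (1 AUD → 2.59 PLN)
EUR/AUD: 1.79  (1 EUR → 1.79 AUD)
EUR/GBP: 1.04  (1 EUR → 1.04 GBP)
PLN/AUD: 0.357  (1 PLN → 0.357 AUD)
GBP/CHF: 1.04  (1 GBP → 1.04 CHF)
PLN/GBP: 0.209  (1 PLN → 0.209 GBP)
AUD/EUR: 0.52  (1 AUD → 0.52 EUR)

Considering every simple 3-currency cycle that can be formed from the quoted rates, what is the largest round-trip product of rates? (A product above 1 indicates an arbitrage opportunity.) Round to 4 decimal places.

GBP→CHF→EUR→GBP: 1.04 × 0.908 × 1.04 = 0.98209
GBP→CHF→PLN→GBP: 1.04 × 4.25 × 0.209 = 0.92378
EUR→AUD→CHF→EUR: 1.79 × 0.568 × 0.908 = 0.92318
PLN→AUD→CHF→PLN: 0.357 × 0.568 × 4.25 = 0.86180
Maximum is GBP→CHF→EUR→GBP at 0.9821; no arbitrage — every cycle loses value.

0.9821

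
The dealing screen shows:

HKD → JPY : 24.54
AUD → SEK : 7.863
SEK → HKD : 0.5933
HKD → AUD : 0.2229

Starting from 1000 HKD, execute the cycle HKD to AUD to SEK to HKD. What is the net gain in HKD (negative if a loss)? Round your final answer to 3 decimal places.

1000 HKD × 0.2229 = 222.9 AUD
222.9 AUD × 7.863 = 1752.6627 SEK
1752.6627 SEK × 0.5933 = 1039.85477991 HKD
Net change: 1039.85477991 − 1000 = 39.85477991 HKD

39.855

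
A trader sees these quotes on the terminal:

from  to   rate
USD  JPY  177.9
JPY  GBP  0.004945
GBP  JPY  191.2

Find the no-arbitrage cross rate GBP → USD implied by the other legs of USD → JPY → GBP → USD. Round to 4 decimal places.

1.1367

Known legs of the cycle: 177.9 × 0.004945 = 0.8797155
For no arbitrage the full-cycle product must be 1, so the missing rate is 1 / 0.8797155 ≈ 1.136731.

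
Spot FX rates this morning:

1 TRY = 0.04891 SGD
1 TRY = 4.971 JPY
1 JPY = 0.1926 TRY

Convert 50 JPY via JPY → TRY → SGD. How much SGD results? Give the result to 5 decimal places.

50 JPY × 0.1926 = 9.63 TRY
9.63 TRY × 0.04891 = 0.4710033 SGD

0.47100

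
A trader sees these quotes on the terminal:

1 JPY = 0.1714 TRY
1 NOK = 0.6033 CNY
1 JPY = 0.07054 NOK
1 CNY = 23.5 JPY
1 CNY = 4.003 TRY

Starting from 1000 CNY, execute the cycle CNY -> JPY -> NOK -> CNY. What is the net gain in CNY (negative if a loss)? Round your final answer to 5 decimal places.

1000 CNY × 23.5 = 23500 JPY
23500 JPY × 0.07054 = 1657.69 NOK
1657.69 NOK × 0.6033 = 1000.084377 CNY
Net change: 1000.084377 − 1000 = 0.084377 CNY

0.08438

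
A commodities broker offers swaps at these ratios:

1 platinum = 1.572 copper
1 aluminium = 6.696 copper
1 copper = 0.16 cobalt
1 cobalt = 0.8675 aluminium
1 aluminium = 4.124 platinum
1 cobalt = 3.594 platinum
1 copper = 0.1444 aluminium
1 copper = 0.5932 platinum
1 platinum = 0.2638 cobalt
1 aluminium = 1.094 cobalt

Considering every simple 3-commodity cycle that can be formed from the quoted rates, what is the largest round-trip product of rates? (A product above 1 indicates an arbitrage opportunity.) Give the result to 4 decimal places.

0.9438

platinum→cobalt→aluminium→platinum: 0.2638 × 0.8675 × 4.124 = 0.94376
platinum→copper→aluminium→platinum: 1.572 × 0.1444 × 4.124 = 0.93613
cobalt→aluminium→copper→cobalt: 0.8675 × 6.696 × 0.16 = 0.92940
platinum→copper→cobalt→platinum: 1.572 × 0.16 × 3.594 = 0.90396
Maximum is platinum→cobalt→aluminium→platinum at 0.9438; no arbitrage — every cycle loses value.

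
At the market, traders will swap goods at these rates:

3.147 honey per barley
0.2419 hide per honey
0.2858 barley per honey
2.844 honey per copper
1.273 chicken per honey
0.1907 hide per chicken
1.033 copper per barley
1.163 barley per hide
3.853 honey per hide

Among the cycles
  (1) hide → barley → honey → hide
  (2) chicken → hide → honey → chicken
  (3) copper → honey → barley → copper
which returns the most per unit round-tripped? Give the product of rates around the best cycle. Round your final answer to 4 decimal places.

0.9354

(1) 1.163 × 3.147 × 0.2419 = 0.88534
(2) 0.1907 × 3.853 × 1.273 = 0.93536
(3) 2.844 × 0.2858 × 1.033 = 0.83964
Highest is cycle (2) at 0.9354 (≤1, no arbitrage).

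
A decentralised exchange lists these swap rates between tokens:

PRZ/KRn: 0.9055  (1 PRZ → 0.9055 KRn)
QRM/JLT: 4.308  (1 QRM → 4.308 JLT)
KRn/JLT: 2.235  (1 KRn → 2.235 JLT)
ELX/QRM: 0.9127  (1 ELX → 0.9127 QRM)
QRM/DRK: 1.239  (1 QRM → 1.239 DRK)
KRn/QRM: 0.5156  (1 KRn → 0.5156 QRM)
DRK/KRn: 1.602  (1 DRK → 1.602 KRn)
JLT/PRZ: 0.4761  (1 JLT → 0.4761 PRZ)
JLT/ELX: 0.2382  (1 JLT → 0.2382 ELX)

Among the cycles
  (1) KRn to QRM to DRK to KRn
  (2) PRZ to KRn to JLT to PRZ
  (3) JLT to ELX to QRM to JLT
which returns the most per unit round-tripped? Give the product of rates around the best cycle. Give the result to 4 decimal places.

1.0234

(1) 0.5156 × 1.239 × 1.602 = 1.02340
(2) 0.9055 × 2.235 × 0.4761 = 0.96353
(3) 0.2382 × 0.9127 × 4.308 = 0.93658
Highest is cycle (1) at 1.0234 (>1, arbitrage).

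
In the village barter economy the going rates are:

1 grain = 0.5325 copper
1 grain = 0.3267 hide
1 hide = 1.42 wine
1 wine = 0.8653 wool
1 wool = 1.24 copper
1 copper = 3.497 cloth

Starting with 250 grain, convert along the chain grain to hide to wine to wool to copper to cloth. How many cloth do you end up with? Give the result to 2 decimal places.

435.17

250 grain × 0.3267 = 81.675 hide
81.675 hide × 1.42 = 115.9785 wine
115.9785 wine × 0.8653 = 100.35619605 wool
100.35619605 wool × 1.24 = 124.441683102 copper
124.441683102 copper × 3.497 = 435.172565807694 cloth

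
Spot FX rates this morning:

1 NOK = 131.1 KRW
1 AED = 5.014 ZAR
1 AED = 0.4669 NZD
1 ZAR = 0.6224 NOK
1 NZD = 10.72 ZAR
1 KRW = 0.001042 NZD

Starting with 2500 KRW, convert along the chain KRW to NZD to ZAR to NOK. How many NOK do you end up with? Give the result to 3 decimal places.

2500 KRW × 0.001042 = 2.605 NZD
2.605 NZD × 10.72 = 27.9256 ZAR
27.9256 ZAR × 0.6224 = 17.38089344 NOK

17.381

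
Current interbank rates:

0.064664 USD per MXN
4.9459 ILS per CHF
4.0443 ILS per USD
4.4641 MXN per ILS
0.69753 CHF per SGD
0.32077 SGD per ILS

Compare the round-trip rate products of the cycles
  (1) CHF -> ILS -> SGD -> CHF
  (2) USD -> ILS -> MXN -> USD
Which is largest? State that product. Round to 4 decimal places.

1.1675

(1) 4.9459 × 0.32077 × 0.69753 = 1.10663
(2) 4.0443 × 4.4641 × 0.064664 = 1.16745
Highest is cycle (2) at 1.1675 (>1, arbitrage).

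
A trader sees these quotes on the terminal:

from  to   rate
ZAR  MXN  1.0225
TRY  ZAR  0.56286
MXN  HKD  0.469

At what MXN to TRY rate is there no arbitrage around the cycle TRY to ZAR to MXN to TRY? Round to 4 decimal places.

1.7375

Known legs of the cycle: 0.56286 × 1.0225 = 0.57552435
For no arbitrage the full-cycle product must be 1, so the missing rate is 1 / 0.57552435 ≈ 1.737546.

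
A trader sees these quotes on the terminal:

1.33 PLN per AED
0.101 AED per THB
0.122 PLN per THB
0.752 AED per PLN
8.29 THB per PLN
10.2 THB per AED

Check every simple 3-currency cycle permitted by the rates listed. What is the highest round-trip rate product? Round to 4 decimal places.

1.1136

PLN→THB→AED→PLN: 8.29 × 0.101 × 1.33 = 1.11360
PLN→AED→THB→PLN: 0.752 × 10.2 × 0.122 = 0.93579
Maximum is PLN→THB→AED→PLN at 1.1136; arbitrage exists.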